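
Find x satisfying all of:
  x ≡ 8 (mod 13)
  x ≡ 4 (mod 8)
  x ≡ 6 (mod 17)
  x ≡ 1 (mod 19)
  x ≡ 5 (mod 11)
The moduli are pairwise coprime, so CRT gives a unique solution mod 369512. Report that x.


Product of moduli M = 13 · 8 · 17 · 19 · 11 = 369512.
Merge one congruence at a time:
  Start: x ≡ 8 (mod 13).
  Combine with x ≡ 4 (mod 8); new modulus lcm = 104.
    Write x = 8 + 13·t and substitute into x ≡ 4 (mod 8): 13·t ≡ 4 − 8 = -4 (mod 8).
    Reduce coefficients mod 8: 5·t ≡ 4 (mod 8).
    The inverse of 5 mod 8 is 5 (since 5·5 = 25 = 3·8 + 1), so t ≡ 5·4 = 20 ≡ 4 (mod 8).
    Then x = 8 + 13·4 = 60, valid modulo lcm(13, 8) = 104: x ≡ 60 (mod 104).
  Combine with x ≡ 6 (mod 17); new modulus lcm = 1768.
    Write x = 60 + 104·t and substitute into x ≡ 6 (mod 17): 104·t ≡ 6 − 60 = -54 (mod 17).
    Reduce coefficients mod 17: 2·t ≡ 14 (mod 17).
    The inverse of 2 mod 17 is 9 (since 2·9 = 18 = 1·17 + 1), so t ≡ 9·14 = 126 ≡ 7 (mod 17).
    Then x = 60 + 104·7 = 788, valid modulo lcm(104, 17) = 1768: x ≡ 788 (mod 1768).
  Combine with x ≡ 1 (mod 19); new modulus lcm = 33592.
    Write x = 788 + 1768·t and substitute into x ≡ 1 (mod 19): 1768·t ≡ 1 − 788 = -787 (mod 19).
    Reduce coefficients mod 19: 1·t ≡ 11 (mod 19).
    So t ≡ 11 (mod 19).
    Then x = 788 + 1768·11 = 20236, valid modulo lcm(1768, 19) = 33592: x ≡ 20236 (mod 33592).
  Combine with x ≡ 5 (mod 11); new modulus lcm = 369512.
    Write x = 20236 + 33592·t and substitute into x ≡ 5 (mod 11): 33592·t ≡ 5 − 20236 = -20231 (mod 11).
    Reduce coefficients mod 11: 9·t ≡ 9 (mod 11).
    The inverse of 9 mod 11 is 5 (since 9·5 = 45 = 4·11 + 1), so t ≡ 5·9 = 45 ≡ 1 (mod 11).
    Then x = 20236 + 33592·1 = 53828, valid modulo lcm(33592, 11) = 369512: x ≡ 53828 (mod 369512).
Verify against each original: 53828 mod 13 = 8, 53828 mod 8 = 4, 53828 mod 17 = 6, 53828 mod 19 = 1, 53828 mod 11 = 5.

x ≡ 53828 (mod 369512).


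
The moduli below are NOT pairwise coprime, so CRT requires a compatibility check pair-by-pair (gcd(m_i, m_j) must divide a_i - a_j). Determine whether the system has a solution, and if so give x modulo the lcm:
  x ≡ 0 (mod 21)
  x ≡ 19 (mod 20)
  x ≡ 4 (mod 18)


Moduli 21, 20, 18 are not pairwise coprime, so CRT works modulo lcm(m_i) when all pairwise compatibility conditions hold.
Pairwise compatibility: gcd(m_i, m_j) must divide a_i - a_j for every pair.
Merge one congruence at a time:
  Start: x ≡ 0 (mod 21).
  Combine with x ≡ 19 (mod 20): gcd(21, 20) = 1; 19 - 0 = 19, which IS divisible by 1, so compatible.
    Write x = 0 + 21·t and substitute into x ≡ 19 (mod 20): 21·t ≡ 19 − 0 = 19 (mod 20).
    Reduce coefficients mod 20: 1·t ≡ 19 (mod 20).
    So t ≡ 19 (mod 20).
    Then x = 0 + 21·19 = 399, valid modulo lcm(21, 20) = 420: x ≡ 399 (mod 420).
  Combine with x ≡ 4 (mod 18): gcd(420, 18) = 6, and 4 - 399 = -395 is NOT divisible by 6.
    ⇒ system is inconsistent (no integer solution).

No solution (the system is inconsistent).


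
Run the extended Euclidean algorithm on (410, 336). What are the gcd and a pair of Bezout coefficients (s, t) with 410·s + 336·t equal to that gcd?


Euclidean algorithm on (410, 336) — divide until remainder is 0:
  410 = 1 · 336 + 74
  336 = 4 · 74 + 40
  74 = 1 · 40 + 34
  40 = 1 · 34 + 6
  34 = 5 · 6 + 4
  6 = 1 · 4 + 2
  4 = 2 · 2 + 0
gcd(410, 336) = 2.
Track Bezout coefficients alongside the remainders: start with r₀ = 410 = a·1 + b·0 (s = 1, t = 0) and r₁ = 336 = a·0 + b·1 (s = 0, t = 1); each new remainder r_{k+1} = r_{k-1} − q_k·r_k inherits s_{k+1} = s_{k-1} − q_k·s_k, t_{k+1} = t_{k-1} − q_k·t_k, so r_k = a·s_k + b·t_k at every step:
  q = 1: r = 74, s = 1 − 1·0 = 1, t = 0 − 1·1 = -1  (check: 410·1 + 336·(-1) = 74)
  q = 4: r = 40, s = 0 − 4·1 = -4, t = 1 − 4·(-1) = 5  (check: 410·(-4) + 336·5 = 40)
  q = 1: r = 34, s = 1 − 1·(-4) = 5, t = -1 − 1·5 = -6  (check: 410·5 + 336·(-6) = 34)
  q = 1: r = 6, s = -4 − 1·5 = -9, t = 5 − 1·(-6) = 11  (check: 410·(-9) + 336·11 = 6)
  q = 5: r = 4, s = 5 − 5·(-9) = 50, t = -6 − 5·11 = -61  (check: 410·50 + 336·(-61) = 4)
  q = 1: r = 2, s = -9 − 1·50 = -59, t = 11 − 1·(-61) = 72  (check: 410·(-59) + 336·72 = 2)
The row with r = 2 (the gcd) gives the Bezout coefficients s = -59, t = 72.
Result: 410 · (-59) + 336 · (72) = 2.

gcd(410, 336) = 2; s = -59, t = 72 (check: 410·(-59) + 336·72 = 2).


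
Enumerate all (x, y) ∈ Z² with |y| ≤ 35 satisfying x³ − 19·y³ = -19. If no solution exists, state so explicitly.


The equation is x³ - 19y³ = -19. For fixed y, x³ = 19·y³ − 19, so a solution requires the RHS to be a perfect cube.
Strategy: iterate y from -35 to 35, compute RHS = 19·y³ − 19, and check whether it is a (positive or negative) perfect cube.
Check small values of y:
  y = 0: RHS = -19 is not a perfect cube.
  y = 1: RHS = 0 = (0)³ ⇒ x = 0 works.
  y = -1: RHS = -38 is not a perfect cube.
  y = 2: RHS = 133 is not a perfect cube.
  y = -2: RHS = -171 is not a perfect cube.
  y = 3: RHS = 494 is not a perfect cube.
  y = -3: RHS = -532 is not a perfect cube.
Continuing the search up to |y| = 35 finds no further solutions beyond those listed.
Collected solutions: (0, 1).

Solutions (with |y| ≤ 35): (0, 1).


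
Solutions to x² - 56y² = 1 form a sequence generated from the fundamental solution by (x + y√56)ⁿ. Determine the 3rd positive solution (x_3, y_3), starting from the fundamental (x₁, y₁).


Step 1: Find the fundamental solution (x₁, y₁) of x² - 56y² = 1.
  Expand √56 as a continued fraction. a₀ = ⌊√56⌋ = 7; iterate m_{k+1} = d_k·a_k − m_k, d_{k+1} = (56 − m_{k+1}²)/d_k, a_{k+1} = ⌊(a₀ + m_{k+1})/d_{k+1}⌋ (starting m₀ = 0, d₀ = 1), with convergents p_k = a_k·p_{k-1} + p_{k-2}, q_k = a_k·q_{k-1} + q_{k-2} (p₋₁ = 1, q₋₁ = 0):
  k = 0: a₀ = 7; p₀/q₀ = 7/1; p₀² − 56·q₀² = 49 − 56 = -7.
  k = 1: m = 7, d = 7, a = ⌊(7 + 7)/7⌋ = 2; p/q = (2·7 + 1)/(2·1 + 0) = 15/2; p² − 56·q² = 225 − 224 = 1.
  The first convergent with p² − 56·q² = 1 gives the fundamental solution (x₁, y₁) = (15, 2).
Step 2: Apply the recurrence (x_{n+1}, y_{n+1}) = (x₁x_n + 56y₁y_n, x₁y_n + y₁x_n) repeatedly.
  From (x_1, y_1) = (15, 2): x_2 = 15·15 + 56·2·2 = 449; y_2 = 15·2 + 2·15 = 60.
  From (x_2, y_2) = (449, 60): x_3 = 15·449 + 56·2·60 = 13455; y_3 = 15·60 + 2·449 = 1798.
Step 3: Verify x_3² - 56·y_3² = 181037025 - 181037024 = 1 (should be 1). ✓

(x_1, y_1) = (15, 2); (x_3, y_3) = (13455, 1798).


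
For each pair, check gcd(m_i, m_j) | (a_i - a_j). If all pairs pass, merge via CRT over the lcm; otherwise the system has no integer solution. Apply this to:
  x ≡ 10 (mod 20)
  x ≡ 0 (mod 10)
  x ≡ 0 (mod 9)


Moduli 20, 10, 9 are not pairwise coprime, so CRT works modulo lcm(m_i) when all pairwise compatibility conditions hold.
Pairwise compatibility: gcd(m_i, m_j) must divide a_i - a_j for every pair.
Merge one congruence at a time:
  Start: x ≡ 10 (mod 20).
  Combine with x ≡ 0 (mod 10): gcd(20, 10) = 10; 0 - 10 = -10, which IS divisible by 10, so compatible.
    Write x = 10 + 20·t and substitute into x ≡ 0 (mod 10): 20·t ≡ 0 − 10 = -10 (mod 10).
    Divide the congruence (and modulus) by g = 10: 2·t ≡ -1 (mod 1).
    Modulo 1 every t works; take t = 0.
    Then x = 10 + 20·0 = 10, valid modulo lcm(20, 10) = 20: x ≡ 10 (mod 20).
  Combine with x ≡ 0 (mod 9): gcd(20, 9) = 1; 0 - 10 = -10, which IS divisible by 1, so compatible.
    Write x = 10 + 20·t and substitute into x ≡ 0 (mod 9): 20·t ≡ 0 − 10 = -10 (mod 9).
    Reduce coefficients mod 9: 2·t ≡ 8 (mod 9).
    The inverse of 2 mod 9 is 5 (since 2·5 = 10 = 1·9 + 1), so t ≡ 5·8 = 40 ≡ 4 (mod 9).
    Then x = 10 + 20·4 = 90, valid modulo lcm(20, 9) = 180: x ≡ 90 (mod 180).
Verify: 90 mod 20 = 10, 90 mod 10 = 0, 90 mod 9 = 0.

x ≡ 90 (mod 180).


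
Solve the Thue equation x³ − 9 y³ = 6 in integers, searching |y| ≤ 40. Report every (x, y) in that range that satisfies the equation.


The equation is x³ - 9y³ = 6. For fixed y, x³ = 9·y³ + 6, so a solution requires the RHS to be a perfect cube.
Strategy: iterate y from -40 to 40, compute RHS = 9·y³ + 6, and check whether it is a (positive or negative) perfect cube.
Check small values of y:
  y = 0: RHS = 6 is not a perfect cube.
  y = 1: RHS = 15 is not a perfect cube.
  y = -1: RHS = -3 is not a perfect cube.
  y = 2: RHS = 78 is not a perfect cube.
  y = -2: RHS = -66 is not a perfect cube.
  y = 3: RHS = 249 is not a perfect cube.
  y = -3: RHS = -237 is not a perfect cube.
Continuing the search up to |y| = 40 finds no solutions either.
No (x, y) in the scanned range satisfies the equation.

No integer solutions with |y| ≤ 40.


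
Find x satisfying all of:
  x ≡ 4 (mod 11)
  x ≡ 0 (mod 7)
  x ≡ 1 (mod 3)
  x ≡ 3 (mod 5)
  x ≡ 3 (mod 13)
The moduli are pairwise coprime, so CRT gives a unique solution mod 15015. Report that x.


Product of moduli M = 11 · 7 · 3 · 5 · 13 = 15015.
Merge one congruence at a time:
  Start: x ≡ 4 (mod 11).
  Combine with x ≡ 0 (mod 7); new modulus lcm = 77.
    Write x = 4 + 11·t and substitute into x ≡ 0 (mod 7): 11·t ≡ 0 − 4 = -4 (mod 7).
    Reduce coefficients mod 7: 4·t ≡ 3 (mod 7).
    The inverse of 4 mod 7 is 2 (since 4·2 = 8 = 1·7 + 1), so t ≡ 2·3 = 6 ≡ 6 (mod 7).
    Then x = 4 + 11·6 = 70, valid modulo lcm(11, 7) = 77: x ≡ 70 (mod 77).
  Combine with x ≡ 1 (mod 3); new modulus lcm = 231.
    Write x = 70 + 77·t and substitute into x ≡ 1 (mod 3): 77·t ≡ 1 − 70 = -69 (mod 3).
    Reduce coefficients mod 3: 2·t ≡ 0 (mod 3).
    The inverse of 2 mod 3 is 2 (since 2·2 = 4 = 1·3 + 1), so t ≡ 2·0 = 0 ≡ 0 (mod 3).
    Then x = 70 + 77·0 = 70, valid modulo lcm(77, 3) = 231: x ≡ 70 (mod 231).
  Combine with x ≡ 3 (mod 5); new modulus lcm = 1155.
    Write x = 70 + 231·t and substitute into x ≡ 3 (mod 5): 231·t ≡ 3 − 70 = -67 (mod 5).
    Reduce coefficients mod 5: 1·t ≡ 3 (mod 5).
    So t ≡ 3 (mod 5).
    Then x = 70 + 231·3 = 763, valid modulo lcm(231, 5) = 1155: x ≡ 763 (mod 1155).
  Combine with x ≡ 3 (mod 13); new modulus lcm = 15015.
    Write x = 763 + 1155·t and substitute into x ≡ 3 (mod 13): 1155·t ≡ 3 − 763 = -760 (mod 13).
    Reduce coefficients mod 13: 11·t ≡ 7 (mod 13).
    The inverse of 11 mod 13 is 6 (since 11·6 = 66 = 5·13 + 1), so t ≡ 6·7 = 42 ≡ 3 (mod 13).
    Then x = 763 + 1155·3 = 4228, valid modulo lcm(1155, 13) = 15015: x ≡ 4228 (mod 15015).
Verify against each original: 4228 mod 11 = 4, 4228 mod 7 = 0, 4228 mod 3 = 1, 4228 mod 5 = 3, 4228 mod 13 = 3.

x ≡ 4228 (mod 15015).


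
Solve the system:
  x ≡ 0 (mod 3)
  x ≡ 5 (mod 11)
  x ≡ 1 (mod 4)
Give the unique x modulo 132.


Moduli 3, 11, 4 are pairwise coprime; by CRT there is a unique solution modulo M = 3 · 11 · 4 = 132.
Solve pairwise, accumulating the modulus:
  Start with x ≡ 0 (mod 3).
  Combine with x ≡ 5 (mod 11): since gcd(3, 11) = 1, we get a unique residue mod 33.
    Write x = 0 + 3·t and substitute into x ≡ 5 (mod 11): 3·t ≡ 5 − 0 = 5 (mod 11).
    The inverse of 3 mod 11 is 4 (since 3·4 = 12 = 1·11 + 1), so t ≡ 4·5 = 20 ≡ 9 (mod 11).
    Then x = 0 + 3·9 = 27, valid modulo lcm(3, 11) = 33: x ≡ 27 (mod 33).
  Combine with x ≡ 1 (mod 4): since gcd(33, 4) = 1, we get a unique residue mod 132.
    Write x = 27 + 33·t and substitute into x ≡ 1 (mod 4): 33·t ≡ 1 − 27 = -26 (mod 4).
    Reduce coefficients mod 4: 1·t ≡ 2 (mod 4).
    So t ≡ 2 (mod 4).
    Then x = 27 + 33·2 = 93, valid modulo lcm(33, 4) = 132: x ≡ 93 (mod 132).
Verify: 93 mod 3 = 0 ✓, 93 mod 11 = 5 ✓, 93 mod 4 = 1 ✓.

x ≡ 93 (mod 132).


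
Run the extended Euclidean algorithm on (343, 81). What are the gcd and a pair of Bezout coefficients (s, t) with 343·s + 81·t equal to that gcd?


Euclidean algorithm on (343, 81) — divide until remainder is 0:
  343 = 4 · 81 + 19
  81 = 4 · 19 + 5
  19 = 3 · 5 + 4
  5 = 1 · 4 + 1
  4 = 4 · 1 + 0
gcd(343, 81) = 1.
Track Bezout coefficients alongside the remainders: start with r₀ = 343 = a·1 + b·0 (s = 1, t = 0) and r₁ = 81 = a·0 + b·1 (s = 0, t = 1); each new remainder r_{k+1} = r_{k-1} − q_k·r_k inherits s_{k+1} = s_{k-1} − q_k·s_k, t_{k+1} = t_{k-1} − q_k·t_k, so r_k = a·s_k + b·t_k at every step:
  q = 4: r = 19, s = 1 − 4·0 = 1, t = 0 − 4·1 = -4  (check: 343·1 + 81·(-4) = 19)
  q = 4: r = 5, s = 0 − 4·1 = -4, t = 1 − 4·(-4) = 17  (check: 343·(-4) + 81·17 = 5)
  q = 3: r = 4, s = 1 − 3·(-4) = 13, t = -4 − 3·17 = -55  (check: 343·13 + 81·(-55) = 4)
  q = 1: r = 1, s = -4 − 1·13 = -17, t = 17 − 1·(-55) = 72  (check: 343·(-17) + 81·72 = 1)
The row with r = 1 (the gcd) gives the Bezout coefficients s = -17, t = 72.
Result: 343 · (-17) + 81 · (72) = 1.

gcd(343, 81) = 1; s = -17, t = 72 (check: 343·(-17) + 81·72 = 1).


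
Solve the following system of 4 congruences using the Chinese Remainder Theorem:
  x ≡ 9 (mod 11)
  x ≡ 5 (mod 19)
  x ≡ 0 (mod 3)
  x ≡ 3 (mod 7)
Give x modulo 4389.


Product of moduli M = 11 · 19 · 3 · 7 = 4389.
Merge one congruence at a time:
  Start: x ≡ 9 (mod 11).
  Combine with x ≡ 5 (mod 19); new modulus lcm = 209.
    Write x = 9 + 11·t and substitute into x ≡ 5 (mod 19): 11·t ≡ 5 − 9 = -4 (mod 19).
    Reduce coefficients mod 19: 11·t ≡ 15 (mod 19).
    The inverse of 11 mod 19 is 7 (since 11·7 = 77 = 4·19 + 1), so t ≡ 7·15 = 105 ≡ 10 (mod 19).
    Then x = 9 + 11·10 = 119, valid modulo lcm(11, 19) = 209: x ≡ 119 (mod 209).
  Combine with x ≡ 0 (mod 3); new modulus lcm = 627.
    Write x = 119 + 209·t and substitute into x ≡ 0 (mod 3): 209·t ≡ 0 − 119 = -119 (mod 3).
    Reduce coefficients mod 3: 2·t ≡ 1 (mod 3).
    The inverse of 2 mod 3 is 2 (since 2·2 = 4 = 1·3 + 1), so t ≡ 2·1 = 2 ≡ 2 (mod 3).
    Then x = 119 + 209·2 = 537, valid modulo lcm(209, 3) = 627: x ≡ 537 (mod 627).
  Combine with x ≡ 3 (mod 7); new modulus lcm = 4389.
    Write x = 537 + 627·t and substitute into x ≡ 3 (mod 7): 627·t ≡ 3 − 537 = -534 (mod 7).
    Reduce coefficients mod 7: 4·t ≡ 5 (mod 7).
    The inverse of 4 mod 7 is 2 (since 4·2 = 8 = 1·7 + 1), so t ≡ 2·5 = 10 ≡ 3 (mod 7).
    Then x = 537 + 627·3 = 2418, valid modulo lcm(627, 7) = 4389: x ≡ 2418 (mod 4389).
Verify against each original: 2418 mod 11 = 9, 2418 mod 19 = 5, 2418 mod 3 = 0, 2418 mod 7 = 3.

x ≡ 2418 (mod 4389).


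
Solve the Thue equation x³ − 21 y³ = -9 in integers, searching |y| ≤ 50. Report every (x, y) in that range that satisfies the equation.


The equation is x³ - 21y³ = -9. For fixed y, x³ = 21·y³ − 9, so a solution requires the RHS to be a perfect cube.
Strategy: iterate y from -50 to 50, compute RHS = 21·y³ − 9, and check whether it is a (positive or negative) perfect cube.
Check small values of y:
  y = 0: RHS = -9 is not a perfect cube.
  y = 1: RHS = 12 is not a perfect cube.
  y = -1: RHS = -30 is not a perfect cube.
  y = 2: RHS = 159 is not a perfect cube.
  y = -2: RHS = -177 is not a perfect cube.
  y = 3: RHS = 558 is not a perfect cube.
  y = -3: RHS = -576 is not a perfect cube.
Continuing the search up to |y| = 50 finds no solutions either.
No (x, y) in the scanned range satisfies the equation.

No integer solutions with |y| ≤ 50.


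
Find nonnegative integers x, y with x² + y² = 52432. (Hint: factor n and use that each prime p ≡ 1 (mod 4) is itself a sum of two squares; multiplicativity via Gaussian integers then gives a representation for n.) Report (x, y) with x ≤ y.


Step 1: Factor n = 52432 = 2^4 · 29 · 113.
Step 2: Check the mod-4 condition on each prime factor: 2 = 2 (special); 29 ≡ 1 (mod 4), exponent 1; 113 ≡ 1 (mod 4), exponent 1.
All primes ≡ 3 (mod 4) appear to even exponent (or don't appear), so by the two-squares theorem n IS expressible as a sum of two squares.
Step 3: Build a representation. Group n = k² · m with k = 4 and m = 29 · 113 = 3277 (a product of primes ≡ 1 (mod 4)); a representation of m scales to one of n via (k·x)² + (k·y)² = k²(x² + y²). Each prime p ≡ 1 (mod 4) is itself a sum of two squares; find a² by testing p − a² for a perfect square:
  29: 29 − 1² = 28, 29 − 2² = 25 = 5² ⇒ 29 = 2² + 5².
  113: 113 − 1² = 112, 113 − 2² = 109, 113 − 3² = 104, 113 − 4² = 97, 113 − 5² = 88, 113 − 6² = 77, 113 − 7² = 64 = 8² ⇒ 113 = 7² + 8².
  Combine using the Brahmagupta–Fibonacci identity (a² + b²)(c² + d²) = (ac − bd)² + (ad + bc)² = (ac + bd)² + (ad − bc)²:
  29 · 113 = 3277: from (2² + 5²)(7² + 8²), take (2·7 − 5·8, 2·8 + 5·7) = (14 − 40, 16 + 35) = (-26, 51); dropping signs (only squares matter) gives (26, 51); check 26² + 51² = 676 + 2601 = 3277 ✓.
  Scale by k = 4: (4·26, 4·51) = (104, 204).
Step 4: Order so x ≤ y and verify: 104² + 204² = 10816 + 41616 = 52432 = n. ✓

n = 52432 = 104² + 204² (one valid representation with x ≤ y).


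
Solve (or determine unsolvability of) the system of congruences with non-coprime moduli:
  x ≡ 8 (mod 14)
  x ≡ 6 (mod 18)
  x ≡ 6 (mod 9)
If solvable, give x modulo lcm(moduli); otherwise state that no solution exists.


Moduli 14, 18, 9 are not pairwise coprime, so CRT works modulo lcm(m_i) when all pairwise compatibility conditions hold.
Pairwise compatibility: gcd(m_i, m_j) must divide a_i - a_j for every pair.
Merge one congruence at a time:
  Start: x ≡ 8 (mod 14).
  Combine with x ≡ 6 (mod 18): gcd(14, 18) = 2; 6 - 8 = -2, which IS divisible by 2, so compatible.
    Write x = 8 + 14·t and substitute into x ≡ 6 (mod 18): 14·t ≡ 6 − 8 = -2 (mod 18).
    Divide the congruence (and modulus) by g = 2: 7·t ≡ -1 (mod 9).
    Reduce coefficients mod 9: 7·t ≡ 8 (mod 9).
    The inverse of 7 mod 9 is 4 (since 7·4 = 28 = 3·9 + 1), so t ≡ 4·8 = 32 ≡ 5 (mod 9).
    Then x = 8 + 14·5 = 78, valid modulo lcm(14, 18) = 126: x ≡ 78 (mod 126).
  Combine with x ≡ 6 (mod 9): gcd(126, 9) = 9; 6 - 78 = -72, which IS divisible by 9, so compatible.
    Write x = 78 + 126·t and substitute into x ≡ 6 (mod 9): 126·t ≡ 6 − 78 = -72 (mod 9).
    Divide the congruence (and modulus) by g = 9: 14·t ≡ -8 (mod 1).
    Modulo 1 every t works; take t = 0.
    Then x = 78 + 126·0 = 78, valid modulo lcm(126, 9) = 126: x ≡ 78 (mod 126).
Verify: 78 mod 14 = 8, 78 mod 18 = 6, 78 mod 9 = 6.

x ≡ 78 (mod 126).


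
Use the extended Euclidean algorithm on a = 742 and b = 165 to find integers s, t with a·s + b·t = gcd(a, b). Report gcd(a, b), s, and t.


Euclidean algorithm on (742, 165) — divide until remainder is 0:
  742 = 4 · 165 + 82
  165 = 2 · 82 + 1
  82 = 82 · 1 + 0
gcd(742, 165) = 1.
Track Bezout coefficients alongside the remainders: start with r₀ = 742 = a·1 + b·0 (s = 1, t = 0) and r₁ = 165 = a·0 + b·1 (s = 0, t = 1); each new remainder r_{k+1} = r_{k-1} − q_k·r_k inherits s_{k+1} = s_{k-1} − q_k·s_k, t_{k+1} = t_{k-1} − q_k·t_k, so r_k = a·s_k + b·t_k at every step:
  q = 4: r = 82, s = 1 − 4·0 = 1, t = 0 − 4·1 = -4  (check: 742·1 + 165·(-4) = 82)
  q = 2: r = 1, s = 0 − 2·1 = -2, t = 1 − 2·(-4) = 9  (check: 742·(-2) + 165·9 = 1)
The row with r = 1 (the gcd) gives the Bezout coefficients s = -2, t = 9.
Result: 742 · (-2) + 165 · (9) = 1.

gcd(742, 165) = 1; s = -2, t = 9 (check: 742·(-2) + 165·9 = 1).


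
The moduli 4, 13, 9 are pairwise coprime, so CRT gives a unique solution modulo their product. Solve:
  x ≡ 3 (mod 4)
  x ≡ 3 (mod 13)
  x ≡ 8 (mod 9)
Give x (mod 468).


Moduli 4, 13, 9 are pairwise coprime; by CRT there is a unique solution modulo M = 4 · 13 · 9 = 468.
Solve pairwise, accumulating the modulus:
  Start with x ≡ 3 (mod 4).
  Combine with x ≡ 3 (mod 13): since gcd(4, 13) = 1, we get a unique residue mod 52.
    Write x = 3 + 4·t and substitute into x ≡ 3 (mod 13): 4·t ≡ 3 − 3 = 0 (mod 13).
    The inverse of 4 mod 13 is 10 (since 4·10 = 40 = 3·13 + 1), so t ≡ 10·0 = 0 ≡ 0 (mod 13).
    Then x = 3 + 4·0 = 3, valid modulo lcm(4, 13) = 52: x ≡ 3 (mod 52).
  Combine with x ≡ 8 (mod 9): since gcd(52, 9) = 1, we get a unique residue mod 468.
    Write x = 3 + 52·t and substitute into x ≡ 8 (mod 9): 52·t ≡ 8 − 3 = 5 (mod 9).
    Reduce coefficients mod 9: 7·t ≡ 5 (mod 9).
    The inverse of 7 mod 9 is 4 (since 7·4 = 28 = 3·9 + 1), so t ≡ 4·5 = 20 ≡ 2 (mod 9).
    Then x = 3 + 52·2 = 107, valid modulo lcm(52, 9) = 468: x ≡ 107 (mod 468).
Verify: 107 mod 4 = 3 ✓, 107 mod 13 = 3 ✓, 107 mod 9 = 8 ✓.

x ≡ 107 (mod 468).


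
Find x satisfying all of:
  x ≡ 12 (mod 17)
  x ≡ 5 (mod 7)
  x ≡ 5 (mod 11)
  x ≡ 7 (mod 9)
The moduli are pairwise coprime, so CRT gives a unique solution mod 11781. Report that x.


Product of moduli M = 17 · 7 · 11 · 9 = 11781.
Merge one congruence at a time:
  Start: x ≡ 12 (mod 17).
  Combine with x ≡ 5 (mod 7); new modulus lcm = 119.
    Write x = 12 + 17·t and substitute into x ≡ 5 (mod 7): 17·t ≡ 5 − 12 = -7 (mod 7).
    Reduce coefficients mod 7: 3·t ≡ 0 (mod 7).
    The inverse of 3 mod 7 is 5 (since 3·5 = 15 = 2·7 + 1), so t ≡ 5·0 = 0 ≡ 0 (mod 7).
    Then x = 12 + 17·0 = 12, valid modulo lcm(17, 7) = 119: x ≡ 12 (mod 119).
  Combine with x ≡ 5 (mod 11); new modulus lcm = 1309.
    Write x = 12 + 119·t and substitute into x ≡ 5 (mod 11): 119·t ≡ 5 − 12 = -7 (mod 11).
    Reduce coefficients mod 11: 9·t ≡ 4 (mod 11).
    The inverse of 9 mod 11 is 5 (since 9·5 = 45 = 4·11 + 1), so t ≡ 5·4 = 20 ≡ 9 (mod 11).
    Then x = 12 + 119·9 = 1083, valid modulo lcm(119, 11) = 1309: x ≡ 1083 (mod 1309).
  Combine with x ≡ 7 (mod 9); new modulus lcm = 11781.
    Write x = 1083 + 1309·t and substitute into x ≡ 7 (mod 9): 1309·t ≡ 7 − 1083 = -1076 (mod 9).
    Reduce coefficients mod 9: 4·t ≡ 4 (mod 9).
    The inverse of 4 mod 9 is 7 (since 4·7 = 28 = 3·9 + 1), so t ≡ 7·4 = 28 ≡ 1 (mod 9).
    Then x = 1083 + 1309·1 = 2392, valid modulo lcm(1309, 9) = 11781: x ≡ 2392 (mod 11781).
Verify against each original: 2392 mod 17 = 12, 2392 mod 7 = 5, 2392 mod 11 = 5, 2392 mod 9 = 7.

x ≡ 2392 (mod 11781).


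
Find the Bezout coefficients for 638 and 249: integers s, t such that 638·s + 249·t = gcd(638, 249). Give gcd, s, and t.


Euclidean algorithm on (638, 249) — divide until remainder is 0:
  638 = 2 · 249 + 140
  249 = 1 · 140 + 109
  140 = 1 · 109 + 31
  109 = 3 · 31 + 16
  31 = 1 · 16 + 15
  16 = 1 · 15 + 1
  15 = 15 · 1 + 0
gcd(638, 249) = 1.
Track Bezout coefficients alongside the remainders: start with r₀ = 638 = a·1 + b·0 (s = 1, t = 0) and r₁ = 249 = a·0 + b·1 (s = 0, t = 1); each new remainder r_{k+1} = r_{k-1} − q_k·r_k inherits s_{k+1} = s_{k-1} − q_k·s_k, t_{k+1} = t_{k-1} − q_k·t_k, so r_k = a·s_k + b·t_k at every step:
  q = 2: r = 140, s = 1 − 2·0 = 1, t = 0 − 2·1 = -2  (check: 638·1 + 249·(-2) = 140)
  q = 1: r = 109, s = 0 − 1·1 = -1, t = 1 − 1·(-2) = 3  (check: 638·(-1) + 249·3 = 109)
  q = 1: r = 31, s = 1 − 1·(-1) = 2, t = -2 − 1·3 = -5  (check: 638·2 + 249·(-5) = 31)
  q = 3: r = 16, s = -1 − 3·2 = -7, t = 3 − 3·(-5) = 18  (check: 638·(-7) + 249·18 = 16)
  q = 1: r = 15, s = 2 − 1·(-7) = 9, t = -5 − 1·18 = -23  (check: 638·9 + 249·(-23) = 15)
  q = 1: r = 1, s = -7 − 1·9 = -16, t = 18 − 1·(-23) = 41  (check: 638·(-16) + 249·41 = 1)
The row with r = 1 (the gcd) gives the Bezout coefficients s = -16, t = 41.
Result: 638 · (-16) + 249 · (41) = 1.

gcd(638, 249) = 1; s = -16, t = 41 (check: 638·(-16) + 249·41 = 1).


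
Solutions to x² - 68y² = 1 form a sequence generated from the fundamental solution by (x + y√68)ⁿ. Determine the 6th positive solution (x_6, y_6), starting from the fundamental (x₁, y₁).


Step 1: Find the fundamental solution (x₁, y₁) of x² - 68y² = 1.
  Expand √68 as a continued fraction. a₀ = ⌊√68⌋ = 8; iterate m_{k+1} = d_k·a_k − m_k, d_{k+1} = (68 − m_{k+1}²)/d_k, a_{k+1} = ⌊(a₀ + m_{k+1})/d_{k+1}⌋ (starting m₀ = 0, d₀ = 1), with convergents p_k = a_k·p_{k-1} + p_{k-2}, q_k = a_k·q_{k-1} + q_{k-2} (p₋₁ = 1, q₋₁ = 0):
  k = 0: a₀ = 8; p₀/q₀ = 8/1; p₀² − 68·q₀² = 64 − 68 = -4.
  k = 1: m = 8, d = 4, a = ⌊(8 + 8)/4⌋ = 4; p/q = (4·8 + 1)/(4·1 + 0) = 33/4; p² − 68·q² = 1089 − 1088 = 1.
  The first convergent with p² − 68·q² = 1 gives the fundamental solution (x₁, y₁) = (33, 4).
Step 2: Apply the recurrence (x_{n+1}, y_{n+1}) = (x₁x_n + 68y₁y_n, x₁y_n + y₁x_n) repeatedly.
  From (x_1, y_1) = (33, 4): x_2 = 33·33 + 68·4·4 = 2177; y_2 = 33·4 + 4·33 = 264.
  From (x_2, y_2) = (2177, 264): x_3 = 33·2177 + 68·4·264 = 143649; y_3 = 33·264 + 4·2177 = 17420.
  From (x_3, y_3) = (143649, 17420): x_4 = 33·143649 + 68·4·17420 = 9478657; y_4 = 33·17420 + 4·143649 = 1149456.
  From (x_4, y_4) = (9478657, 1149456): x_5 = 33·9478657 + 68·4·1149456 = 625447713; y_5 = 33·1149456 + 4·9478657 = 75846676.
  From (x_5, y_5) = (625447713, 75846676): x_6 = 33·625447713 + 68·4·75846676 = 41270070401; y_6 = 33·75846676 + 4·625447713 = 5004731160.
Step 3: Verify x_6² - 68·y_6² = 1703218710903496300801 - 1703218710903496300800 = 1 (should be 1). ✓

(x_1, y_1) = (33, 4); (x_6, y_6) = (41270070401, 5004731160).


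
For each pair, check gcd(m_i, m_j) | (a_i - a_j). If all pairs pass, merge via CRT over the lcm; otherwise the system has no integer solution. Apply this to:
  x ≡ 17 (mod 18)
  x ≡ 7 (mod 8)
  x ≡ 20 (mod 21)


Moduli 18, 8, 21 are not pairwise coprime, so CRT works modulo lcm(m_i) when all pairwise compatibility conditions hold.
Pairwise compatibility: gcd(m_i, m_j) must divide a_i - a_j for every pair.
Merge one congruence at a time:
  Start: x ≡ 17 (mod 18).
  Combine with x ≡ 7 (mod 8): gcd(18, 8) = 2; 7 - 17 = -10, which IS divisible by 2, so compatible.
    Write x = 17 + 18·t and substitute into x ≡ 7 (mod 8): 18·t ≡ 7 − 17 = -10 (mod 8).
    Divide the congruence (and modulus) by g = 2: 9·t ≡ -5 (mod 4).
    Reduce coefficients mod 4: 1·t ≡ 3 (mod 4).
    So t ≡ 3 (mod 4).
    Then x = 17 + 18·3 = 71, valid modulo lcm(18, 8) = 72: x ≡ 71 (mod 72).
  Combine with x ≡ 20 (mod 21): gcd(72, 21) = 3; 20 - 71 = -51, which IS divisible by 3, so compatible.
    Write x = 71 + 72·t and substitute into x ≡ 20 (mod 21): 72·t ≡ 20 − 71 = -51 (mod 21).
    Divide the congruence (and modulus) by g = 3: 24·t ≡ -17 (mod 7).
    Reduce coefficients mod 7: 3·t ≡ 4 (mod 7).
    The inverse of 3 mod 7 is 5 (since 3·5 = 15 = 2·7 + 1), so t ≡ 5·4 = 20 ≡ 6 (mod 7).
    Then x = 71 + 72·6 = 503, valid modulo lcm(72, 21) = 504: x ≡ 503 (mod 504).
Verify: 503 mod 18 = 17, 503 mod 8 = 7, 503 mod 21 = 20.

x ≡ 503 (mod 504).


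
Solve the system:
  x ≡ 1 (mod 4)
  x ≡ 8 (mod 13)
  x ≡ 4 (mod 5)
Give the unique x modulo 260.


Moduli 4, 13, 5 are pairwise coprime; by CRT there is a unique solution modulo M = 4 · 13 · 5 = 260.
Solve pairwise, accumulating the modulus:
  Start with x ≡ 1 (mod 4).
  Combine with x ≡ 8 (mod 13): since gcd(4, 13) = 1, we get a unique residue mod 52.
    Write x = 1 + 4·t and substitute into x ≡ 8 (mod 13): 4·t ≡ 8 − 1 = 7 (mod 13).
    The inverse of 4 mod 13 is 10 (since 4·10 = 40 = 3·13 + 1), so t ≡ 10·7 = 70 ≡ 5 (mod 13).
    Then x = 1 + 4·5 = 21, valid modulo lcm(4, 13) = 52: x ≡ 21 (mod 52).
  Combine with x ≡ 4 (mod 5): since gcd(52, 5) = 1, we get a unique residue mod 260.
    Write x = 21 + 52·t and substitute into x ≡ 4 (mod 5): 52·t ≡ 4 − 21 = -17 (mod 5).
    Reduce coefficients mod 5: 2·t ≡ 3 (mod 5).
    The inverse of 2 mod 5 is 3 (since 2·3 = 6 = 1·5 + 1), so t ≡ 3·3 = 9 ≡ 4 (mod 5).
    Then x = 21 + 52·4 = 229, valid modulo lcm(52, 5) = 260: x ≡ 229 (mod 260).
Verify: 229 mod 4 = 1 ✓, 229 mod 13 = 8 ✓, 229 mod 5 = 4 ✓.

x ≡ 229 (mod 260).


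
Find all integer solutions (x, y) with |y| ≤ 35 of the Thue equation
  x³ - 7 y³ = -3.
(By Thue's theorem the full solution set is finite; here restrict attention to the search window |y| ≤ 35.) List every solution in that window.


The equation is x³ - 7y³ = -3. For fixed y, x³ = 7·y³ − 3, so a solution requires the RHS to be a perfect cube.
Strategy: iterate y from -35 to 35, compute RHS = 7·y³ − 3, and check whether it is a (positive or negative) perfect cube.
Check small values of y:
  y = 0: RHS = -3 is not a perfect cube.
  y = 1: RHS = 4 is not a perfect cube.
  y = -1: RHS = -10 is not a perfect cube.
  y = 2: RHS = 53 is not a perfect cube.
  y = -2: RHS = -59 is not a perfect cube.
  y = 3: RHS = 186 is not a perfect cube.
  y = -3: RHS = -192 is not a perfect cube.
Continuing the search up to |y| = 35 finds no solutions either.
No (x, y) in the scanned range satisfies the equation.

No integer solutions with |y| ≤ 35.


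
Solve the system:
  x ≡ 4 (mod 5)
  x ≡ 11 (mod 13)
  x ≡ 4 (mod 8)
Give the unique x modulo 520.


Moduli 5, 13, 8 are pairwise coprime; by CRT there is a unique solution modulo M = 5 · 13 · 8 = 520.
Solve pairwise, accumulating the modulus:
  Start with x ≡ 4 (mod 5).
  Combine with x ≡ 11 (mod 13): since gcd(5, 13) = 1, we get a unique residue mod 65.
    Write x = 4 + 5·t and substitute into x ≡ 11 (mod 13): 5·t ≡ 11 − 4 = 7 (mod 13).
    The inverse of 5 mod 13 is 8 (since 5·8 = 40 = 3·13 + 1), so t ≡ 8·7 = 56 ≡ 4 (mod 13).
    Then x = 4 + 5·4 = 24, valid modulo lcm(5, 13) = 65: x ≡ 24 (mod 65).
  Combine with x ≡ 4 (mod 8): since gcd(65, 8) = 1, we get a unique residue mod 520.
    Write x = 24 + 65·t and substitute into x ≡ 4 (mod 8): 65·t ≡ 4 − 24 = -20 (mod 8).
    Reduce coefficients mod 8: 1·t ≡ 4 (mod 8).
    So t ≡ 4 (mod 8).
    Then x = 24 + 65·4 = 284, valid modulo lcm(65, 8) = 520: x ≡ 284 (mod 520).
Verify: 284 mod 5 = 4 ✓, 284 mod 13 = 11 ✓, 284 mod 8 = 4 ✓.

x ≡ 284 (mod 520).


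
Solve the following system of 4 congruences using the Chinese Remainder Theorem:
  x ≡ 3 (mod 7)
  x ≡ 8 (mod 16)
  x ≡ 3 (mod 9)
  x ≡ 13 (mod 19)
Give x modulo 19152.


Product of moduli M = 7 · 16 · 9 · 19 = 19152.
Merge one congruence at a time:
  Start: x ≡ 3 (mod 7).
  Combine with x ≡ 8 (mod 16); new modulus lcm = 112.
    Write x = 3 + 7·t and substitute into x ≡ 8 (mod 16): 7·t ≡ 8 − 3 = 5 (mod 16).
    The inverse of 7 mod 16 is 7 (since 7·7 = 49 = 3·16 + 1), so t ≡ 7·5 = 35 ≡ 3 (mod 16).
    Then x = 3 + 7·3 = 24, valid modulo lcm(7, 16) = 112: x ≡ 24 (mod 112).
  Combine with x ≡ 3 (mod 9); new modulus lcm = 1008.
    Write x = 24 + 112·t and substitute into x ≡ 3 (mod 9): 112·t ≡ 3 − 24 = -21 (mod 9).
    Reduce coefficients mod 9: 4·t ≡ 6 (mod 9).
    The inverse of 4 mod 9 is 7 (since 4·7 = 28 = 3·9 + 1), so t ≡ 7·6 = 42 ≡ 6 (mod 9).
    Then x = 24 + 112·6 = 696, valid modulo lcm(112, 9) = 1008: x ≡ 696 (mod 1008).
  Combine with x ≡ 13 (mod 19); new modulus lcm = 19152.
    Write x = 696 + 1008·t and substitute into x ≡ 13 (mod 19): 1008·t ≡ 13 − 696 = -683 (mod 19).
    Reduce coefficients mod 19: 1·t ≡ 1 (mod 19).
    So t ≡ 1 (mod 19).
    Then x = 696 + 1008·1 = 1704, valid modulo lcm(1008, 19) = 19152: x ≡ 1704 (mod 19152).
Verify against each original: 1704 mod 7 = 3, 1704 mod 16 = 8, 1704 mod 9 = 3, 1704 mod 19 = 13.

x ≡ 1704 (mod 19152).


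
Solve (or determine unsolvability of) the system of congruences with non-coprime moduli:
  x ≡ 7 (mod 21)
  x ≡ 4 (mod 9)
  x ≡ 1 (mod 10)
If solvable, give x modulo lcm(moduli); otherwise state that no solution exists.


Moduli 21, 9, 10 are not pairwise coprime, so CRT works modulo lcm(m_i) when all pairwise compatibility conditions hold.
Pairwise compatibility: gcd(m_i, m_j) must divide a_i - a_j for every pair.
Merge one congruence at a time:
  Start: x ≡ 7 (mod 21).
  Combine with x ≡ 4 (mod 9): gcd(21, 9) = 3; 4 - 7 = -3, which IS divisible by 3, so compatible.
    Write x = 7 + 21·t and substitute into x ≡ 4 (mod 9): 21·t ≡ 4 − 7 = -3 (mod 9).
    Divide the congruence (and modulus) by g = 3: 7·t ≡ -1 (mod 3).
    Reduce coefficients mod 3: 1·t ≡ 2 (mod 3).
    So t ≡ 2 (mod 3).
    Then x = 7 + 21·2 = 49, valid modulo lcm(21, 9) = 63: x ≡ 49 (mod 63).
  Combine with x ≡ 1 (mod 10): gcd(63, 10) = 1; 1 - 49 = -48, which IS divisible by 1, so compatible.
    Write x = 49 + 63·t and substitute into x ≡ 1 (mod 10): 63·t ≡ 1 − 49 = -48 (mod 10).
    Reduce coefficients mod 10: 3·t ≡ 2 (mod 10).
    The inverse of 3 mod 10 is 7 (since 3·7 = 21 = 2·10 + 1), so t ≡ 7·2 = 14 ≡ 4 (mod 10).
    Then x = 49 + 63·4 = 301, valid modulo lcm(63, 10) = 630: x ≡ 301 (mod 630).
Verify: 301 mod 21 = 7, 301 mod 9 = 4, 301 mod 10 = 1.

x ≡ 301 (mod 630).


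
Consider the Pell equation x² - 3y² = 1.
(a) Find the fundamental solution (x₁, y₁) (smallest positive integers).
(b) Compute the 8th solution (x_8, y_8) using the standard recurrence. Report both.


Step 1: Find the fundamental solution (x₁, y₁) of x² - 3y² = 1.
  Expand √3 as a continued fraction. a₀ = ⌊√3⌋ = 1; iterate m_{k+1} = d_k·a_k − m_k, d_{k+1} = (3 − m_{k+1}²)/d_k, a_{k+1} = ⌊(a₀ + m_{k+1})/d_{k+1}⌋ (starting m₀ = 0, d₀ = 1), with convergents p_k = a_k·p_{k-1} + p_{k-2}, q_k = a_k·q_{k-1} + q_{k-2} (p₋₁ = 1, q₋₁ = 0):
  k = 0: a₀ = 1; p₀/q₀ = 1/1; p₀² − 3·q₀² = 1 − 3 = -2.
  k = 1: m = 1, d = 2, a = ⌊(1 + 1)/2⌋ = 1; p/q = (1·1 + 1)/(1·1 + 0) = 2/1; p² − 3·q² = 4 − 3 = 1.
  The first convergent with p² − 3·q² = 1 gives the fundamental solution (x₁, y₁) = (2, 1).
Step 2: Apply the recurrence (x_{n+1}, y_{n+1}) = (x₁x_n + 3y₁y_n, x₁y_n + y₁x_n) repeatedly.
  From (x_1, y_1) = (2, 1): x_2 = 2·2 + 3·1·1 = 7; y_2 = 2·1 + 1·2 = 4.
  From (x_2, y_2) = (7, 4): x_3 = 2·7 + 3·1·4 = 26; y_3 = 2·4 + 1·7 = 15.
  From (x_3, y_3) = (26, 15): x_4 = 2·26 + 3·1·15 = 97; y_4 = 2·15 + 1·26 = 56.
  From (x_4, y_4) = (97, 56): x_5 = 2·97 + 3·1·56 = 362; y_5 = 2·56 + 1·97 = 209.
  From (x_5, y_5) = (362, 209): x_6 = 2·362 + 3·1·209 = 1351; y_6 = 2·209 + 1·362 = 780.
  From (x_6, y_6) = (1351, 780): x_7 = 2·1351 + 3·1·780 = 5042; y_7 = 2·780 + 1·1351 = 2911.
  From (x_7, y_7) = (5042, 2911): x_8 = 2·5042 + 3·1·2911 = 18817; y_8 = 2·2911 + 1·5042 = 10864.
Step 3: Verify x_8² - 3·y_8² = 354079489 - 354079488 = 1 (should be 1). ✓

(x_1, y_1) = (2, 1); (x_8, y_8) = (18817, 10864).


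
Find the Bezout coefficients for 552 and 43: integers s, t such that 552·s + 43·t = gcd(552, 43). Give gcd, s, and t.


Euclidean algorithm on (552, 43) — divide until remainder is 0:
  552 = 12 · 43 + 36
  43 = 1 · 36 + 7
  36 = 5 · 7 + 1
  7 = 7 · 1 + 0
gcd(552, 43) = 1.
Track Bezout coefficients alongside the remainders: start with r₀ = 552 = a·1 + b·0 (s = 1, t = 0) and r₁ = 43 = a·0 + b·1 (s = 0, t = 1); each new remainder r_{k+1} = r_{k-1} − q_k·r_k inherits s_{k+1} = s_{k-1} − q_k·s_k, t_{k+1} = t_{k-1} − q_k·t_k, so r_k = a·s_k + b·t_k at every step:
  q = 12: r = 36, s = 1 − 12·0 = 1, t = 0 − 12·1 = -12  (check: 552·1 + 43·(-12) = 36)
  q = 1: r = 7, s = 0 − 1·1 = -1, t = 1 − 1·(-12) = 13  (check: 552·(-1) + 43·13 = 7)
  q = 5: r = 1, s = 1 − 5·(-1) = 6, t = -12 − 5·13 = -77  (check: 552·6 + 43·(-77) = 1)
The row with r = 1 (the gcd) gives the Bezout coefficients s = 6, t = -77.
Result: 552 · (6) + 43 · (-77) = 1.

gcd(552, 43) = 1; s = 6, t = -77 (check: 552·6 + 43·(-77) = 1).


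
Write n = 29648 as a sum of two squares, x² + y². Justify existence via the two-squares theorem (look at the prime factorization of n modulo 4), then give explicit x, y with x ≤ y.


Step 1: Factor n = 29648 = 2^4 · 17 · 109.
Step 2: Check the mod-4 condition on each prime factor: 2 = 2 (special); 17 ≡ 1 (mod 4), exponent 1; 109 ≡ 1 (mod 4), exponent 1.
All primes ≡ 3 (mod 4) appear to even exponent (or don't appear), so by the two-squares theorem n IS expressible as a sum of two squares.
Step 3: Build a representation. Group n = k² · m with k = 4 and m = 17 · 109 = 1853 (a product of primes ≡ 1 (mod 4)); a representation of m scales to one of n via (k·x)² + (k·y)² = k²(x² + y²). Each prime p ≡ 1 (mod 4) is itself a sum of two squares; find a² by testing p − a² for a perfect square:
  17: 17 − 1² = 16 = 4² ⇒ 17 = 1² + 4².
  109: 109 − 1² = 108, 109 − 2² = 105, 109 − 3² = 100 = 10² ⇒ 109 = 3² + 10².
  Combine using the Brahmagupta–Fibonacci identity (a² + b²)(c² + d²) = (ac − bd)² + (ad + bc)² = (ac + bd)² + (ad − bc)²:
  17 · 109 = 1853: from (1² + 4²)(3² + 10²), take (1·3 − 4·10, 1·10 + 4·3) = (3 − 40, 10 + 12) = (-37, 22); dropping signs (only squares matter) gives (37, 22); check 37² + 22² = 1369 + 484 = 1853 ✓.
  Scale by k = 4: (4·37, 4·22) = (148, 88).
Step 4: Order so x ≤ y and verify: 88² + 148² = 7744 + 21904 = 29648 = n. ✓

n = 29648 = 88² + 148² (one valid representation with x ≤ y).


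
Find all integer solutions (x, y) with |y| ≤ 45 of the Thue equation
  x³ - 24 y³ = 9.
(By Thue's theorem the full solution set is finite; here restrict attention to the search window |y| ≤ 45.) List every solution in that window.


The equation is x³ - 24y³ = 9. For fixed y, x³ = 24·y³ + 9, so a solution requires the RHS to be a perfect cube.
Strategy: iterate y from -45 to 45, compute RHS = 24·y³ + 9, and check whether it is a (positive or negative) perfect cube.
Check small values of y:
  y = 0: RHS = 9 is not a perfect cube.
  y = 1: RHS = 33 is not a perfect cube.
  y = -1: RHS = -15 is not a perfect cube.
  y = 2: RHS = 201 is not a perfect cube.
  y = -2: RHS = -183 is not a perfect cube.
  y = 3: RHS = 657 is not a perfect cube.
  y = -3: RHS = -639 is not a perfect cube.
Continuing the search up to |y| = 45 finds no solutions either.
No (x, y) in the scanned range satisfies the equation.

No integer solutions with |y| ≤ 45.


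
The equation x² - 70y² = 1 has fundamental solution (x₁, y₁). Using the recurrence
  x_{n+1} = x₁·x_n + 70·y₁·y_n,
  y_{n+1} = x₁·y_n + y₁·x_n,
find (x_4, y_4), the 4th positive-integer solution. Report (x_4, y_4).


Step 1: Find the fundamental solution (x₁, y₁) of x² - 70y² = 1.
  Expand √70 as a continued fraction. a₀ = ⌊√70⌋ = 8; iterate m_{k+1} = d_k·a_k − m_k, d_{k+1} = (70 − m_{k+1}²)/d_k, a_{k+1} = ⌊(a₀ + m_{k+1})/d_{k+1}⌋ (starting m₀ = 0, d₀ = 1), with convergents p_k = a_k·p_{k-1} + p_{k-2}, q_k = a_k·q_{k-1} + q_{k-2} (p₋₁ = 1, q₋₁ = 0):
  k = 0: a₀ = 8; p₀/q₀ = 8/1; p₀² − 70·q₀² = 64 − 70 = -6.
  k = 1: m = 8, d = 6, a = ⌊(8 + 8)/6⌋ = 2; p/q = (2·8 + 1)/(2·1 + 0) = 17/2; p² − 70·q² = 289 − 280 = 9.
  k = 2: m = 4, d = 9, a = ⌊(8 + 4)/9⌋ = 1; p/q = (1·17 + 8)/(1·2 + 1) = 25/3; p² − 70·q² = 625 − 630 = -5.
  k = 3: m = 5, d = 5, a = ⌊(8 + 5)/5⌋ = 2; p/q = (2·25 + 17)/(2·3 + 2) = 67/8; p² − 70·q² = 4489 − 4480 = 9.
  k = 4: m = 5, d = 9, a = ⌊(8 + 5)/9⌋ = 1; p/q = (1·67 + 25)/(1·8 + 3) = 92/11; p² − 70·q² = 8464 − 8470 = -6.
  k = 5: m = 4, d = 6, a = ⌊(8 + 4)/6⌋ = 2; p/q = (2·92 + 67)/(2·11 + 8) = 251/30; p² − 70·q² = 63001 − 63000 = 1.
  The first convergent with p² − 70·q² = 1 gives the fundamental solution (x₁, y₁) = (251, 30).
Step 2: Apply the recurrence (x_{n+1}, y_{n+1}) = (x₁x_n + 70y₁y_n, x₁y_n + y₁x_n) repeatedly.
  From (x_1, y_1) = (251, 30): x_2 = 251·251 + 70·30·30 = 126001; y_2 = 251·30 + 30·251 = 15060.
  From (x_2, y_2) = (126001, 15060): x_3 = 251·126001 + 70·30·15060 = 63252251; y_3 = 251·15060 + 30·126001 = 7560090.
  From (x_3, y_3) = (63252251, 7560090): x_4 = 251·63252251 + 70·30·7560090 = 31752504001; y_4 = 251·7560090 + 30·63252251 = 3795150120.
Step 3: Verify x_4² - 70·y_4² = 1008221510333521008001 - 1008221510333521008000 = 1 (should be 1). ✓

(x_1, y_1) = (251, 30); (x_4, y_4) = (31752504001, 3795150120).
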